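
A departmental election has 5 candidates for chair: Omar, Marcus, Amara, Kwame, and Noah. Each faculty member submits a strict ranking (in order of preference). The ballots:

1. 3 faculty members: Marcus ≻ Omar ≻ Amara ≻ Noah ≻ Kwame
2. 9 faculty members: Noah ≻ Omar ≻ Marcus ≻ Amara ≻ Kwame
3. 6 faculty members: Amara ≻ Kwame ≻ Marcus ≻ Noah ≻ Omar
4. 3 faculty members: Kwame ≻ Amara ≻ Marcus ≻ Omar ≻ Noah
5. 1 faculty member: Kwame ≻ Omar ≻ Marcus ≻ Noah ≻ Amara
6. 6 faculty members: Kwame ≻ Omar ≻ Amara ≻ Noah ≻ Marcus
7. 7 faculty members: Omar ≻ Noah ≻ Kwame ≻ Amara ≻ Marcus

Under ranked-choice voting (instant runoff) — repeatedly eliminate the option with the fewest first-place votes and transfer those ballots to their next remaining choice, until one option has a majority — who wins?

Round 1: Omar 7, Marcus 3, Amara 6, Kwame 10, Noah 9. Eliminate Marcus.
Round 2: Omar 10, Amara 6, Kwame 10, Noah 9. Eliminate Amara.
Round 3: Omar 10, Kwame 16, Noah 9. Eliminate Noah.
Round 4: Omar 19, Kwame 16. Omar has a majority.

Omar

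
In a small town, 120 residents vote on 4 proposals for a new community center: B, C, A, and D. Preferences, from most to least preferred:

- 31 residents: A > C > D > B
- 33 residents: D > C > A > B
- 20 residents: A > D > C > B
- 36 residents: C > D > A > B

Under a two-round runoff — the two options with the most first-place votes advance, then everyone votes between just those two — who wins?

C

Round 1 first-place votes: B 0, C 36, A 51, D 33.
A and C advance.
Runoff: A is preferred to C by 51 voters; C by 69.
C wins the runoff.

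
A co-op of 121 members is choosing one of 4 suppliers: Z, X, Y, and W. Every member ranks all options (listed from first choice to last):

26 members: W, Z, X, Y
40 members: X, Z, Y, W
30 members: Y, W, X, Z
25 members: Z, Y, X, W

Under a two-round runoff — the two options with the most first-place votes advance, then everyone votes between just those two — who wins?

Round 1 first-place votes: Z 25, X 40, Y 30, W 26.
X and Y advance.
Runoff: X is preferred to Y by 66 voters; Y by 55.
X wins the runoff.

X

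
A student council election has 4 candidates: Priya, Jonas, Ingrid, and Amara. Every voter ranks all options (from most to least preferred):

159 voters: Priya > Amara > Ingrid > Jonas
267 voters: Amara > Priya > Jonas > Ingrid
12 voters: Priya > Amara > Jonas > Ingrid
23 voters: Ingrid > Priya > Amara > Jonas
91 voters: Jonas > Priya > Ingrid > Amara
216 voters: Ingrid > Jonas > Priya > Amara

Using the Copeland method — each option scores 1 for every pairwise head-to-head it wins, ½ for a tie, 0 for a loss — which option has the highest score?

Priya

Priya: beats Jonas, Ingrid, and Amara → score 3.
Jonas: loses to Priya, Ingrid, and Amara → score 0.
Ingrid: beats Jonas; loses to Priya and Amara → score 1.
Amara: beats Jonas and Ingrid; loses to Priya → score 2.
Priya has the best pairwise record.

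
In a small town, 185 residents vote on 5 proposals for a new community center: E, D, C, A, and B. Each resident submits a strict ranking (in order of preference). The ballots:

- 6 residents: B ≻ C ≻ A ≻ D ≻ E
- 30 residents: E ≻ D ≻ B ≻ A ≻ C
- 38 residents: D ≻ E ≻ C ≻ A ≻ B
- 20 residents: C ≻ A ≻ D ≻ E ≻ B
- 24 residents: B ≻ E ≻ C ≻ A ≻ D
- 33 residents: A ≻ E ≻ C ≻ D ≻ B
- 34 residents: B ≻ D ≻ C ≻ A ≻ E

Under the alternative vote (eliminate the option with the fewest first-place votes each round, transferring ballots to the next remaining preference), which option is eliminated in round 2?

E

Round 1: E 30, D 38, C 20, A 33, B 64. Eliminate C.
Round 2: E 30, D 38, A 53, B 64. Eliminate E.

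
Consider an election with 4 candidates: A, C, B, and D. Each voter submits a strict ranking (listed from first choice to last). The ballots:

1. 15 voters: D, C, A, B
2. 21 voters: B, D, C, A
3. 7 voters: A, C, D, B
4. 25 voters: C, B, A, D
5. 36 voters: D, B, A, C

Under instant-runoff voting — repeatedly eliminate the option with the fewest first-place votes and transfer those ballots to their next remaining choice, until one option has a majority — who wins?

Round 1: A 7, C 25, B 21, D 51. Eliminate A.
Round 2: C 32, B 21, D 51. Eliminate B.
Round 3: C 32, D 72. D has a majority.

D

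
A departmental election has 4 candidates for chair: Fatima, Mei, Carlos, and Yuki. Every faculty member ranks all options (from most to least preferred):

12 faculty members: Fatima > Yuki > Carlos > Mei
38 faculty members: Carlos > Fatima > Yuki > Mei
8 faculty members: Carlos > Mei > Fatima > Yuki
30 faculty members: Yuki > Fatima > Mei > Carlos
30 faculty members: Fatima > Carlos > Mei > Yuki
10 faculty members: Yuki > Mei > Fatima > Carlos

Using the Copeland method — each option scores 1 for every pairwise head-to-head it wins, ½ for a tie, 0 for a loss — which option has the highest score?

Fatima: beats Mei, Carlos, and Yuki → score 3.
Mei: loses to Fatima, Carlos, and Yuki → score 0.
Carlos: beats Mei and Yuki; loses to Fatima → score 2.
Yuki: beats Mei; loses to Fatima and Carlos → score 1.
Fatima has the best pairwise record.

Fatima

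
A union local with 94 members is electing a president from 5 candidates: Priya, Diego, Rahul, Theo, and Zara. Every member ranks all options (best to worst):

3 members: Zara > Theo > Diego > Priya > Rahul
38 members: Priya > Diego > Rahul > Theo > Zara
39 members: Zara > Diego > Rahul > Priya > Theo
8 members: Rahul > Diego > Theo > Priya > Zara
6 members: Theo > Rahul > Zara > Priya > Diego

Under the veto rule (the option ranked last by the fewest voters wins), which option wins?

Priya

Last-place votes: Priya 0, Diego 6, Rahul 3, Theo 39, Zara 46.
Priya is ranked last by the fewest voters, so Priya wins.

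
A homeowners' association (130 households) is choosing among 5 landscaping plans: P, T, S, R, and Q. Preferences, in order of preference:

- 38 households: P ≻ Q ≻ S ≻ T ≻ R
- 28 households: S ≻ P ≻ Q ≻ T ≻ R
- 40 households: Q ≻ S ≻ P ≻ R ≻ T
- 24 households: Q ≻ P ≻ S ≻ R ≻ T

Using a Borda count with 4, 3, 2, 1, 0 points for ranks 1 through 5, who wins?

P: 38·4 + 28·3 + 40·2 + 24·3 = 388
T: 38·1 + 28·1 + 40·0 + 24·0 = 66
S: 38·2 + 28·4 + 40·3 + 24·2 = 356
R: 38·0 + 28·0 + 40·1 + 24·1 = 64
Q: 38·3 + 28·2 + 40·4 + 24·4 = 426
Q has the highest Borda score (426).

Q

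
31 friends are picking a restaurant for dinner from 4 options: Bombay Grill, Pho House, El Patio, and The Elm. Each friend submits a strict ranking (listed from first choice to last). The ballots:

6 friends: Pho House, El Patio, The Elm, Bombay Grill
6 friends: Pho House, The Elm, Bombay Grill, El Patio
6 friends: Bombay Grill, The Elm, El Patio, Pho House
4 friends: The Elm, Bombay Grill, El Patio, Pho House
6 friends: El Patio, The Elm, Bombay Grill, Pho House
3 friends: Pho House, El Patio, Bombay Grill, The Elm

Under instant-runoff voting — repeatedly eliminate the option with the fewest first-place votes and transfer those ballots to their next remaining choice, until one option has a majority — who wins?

Bombay Grill

Round 1: Bombay Grill 6, Pho House 15, El Patio 6, The Elm 4. Eliminate The Elm.
Round 2: Bombay Grill 10, Pho House 15, El Patio 6. Eliminate El Patio.
Round 3: Bombay Grill 16, Pho House 15. Bombay Grill has a majority.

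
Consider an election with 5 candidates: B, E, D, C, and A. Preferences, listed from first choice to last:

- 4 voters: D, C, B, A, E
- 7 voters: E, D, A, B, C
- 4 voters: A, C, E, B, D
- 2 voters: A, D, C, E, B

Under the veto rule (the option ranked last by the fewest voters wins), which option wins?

A

Last-place votes: B 2, E 4, D 4, C 7, A 0.
A is ranked last by the fewest voters, so A wins.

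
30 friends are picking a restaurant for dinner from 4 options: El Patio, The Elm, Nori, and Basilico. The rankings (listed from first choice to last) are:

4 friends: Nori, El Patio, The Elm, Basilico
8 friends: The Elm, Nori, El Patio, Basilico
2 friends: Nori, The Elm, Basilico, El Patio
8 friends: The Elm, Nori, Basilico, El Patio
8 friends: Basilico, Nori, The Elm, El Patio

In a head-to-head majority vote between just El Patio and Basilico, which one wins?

Voters preferring El Patio to Basilico: 12; preferring Basilico to El Patio: 18.
Basilico wins the head-to-head.

Basilico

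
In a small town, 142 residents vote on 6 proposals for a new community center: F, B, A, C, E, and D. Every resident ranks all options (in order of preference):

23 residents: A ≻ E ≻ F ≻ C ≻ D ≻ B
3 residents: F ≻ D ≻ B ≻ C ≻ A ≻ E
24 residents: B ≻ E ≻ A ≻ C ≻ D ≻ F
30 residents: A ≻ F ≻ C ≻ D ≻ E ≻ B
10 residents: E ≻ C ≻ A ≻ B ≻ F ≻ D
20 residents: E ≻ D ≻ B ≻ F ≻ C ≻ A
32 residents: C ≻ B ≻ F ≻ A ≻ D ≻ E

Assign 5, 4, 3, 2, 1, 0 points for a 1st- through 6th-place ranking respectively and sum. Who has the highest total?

A

F: 23·3 + 3·5 + 24·0 + 30·4 + 10·1 + 20·2 + 32·3 = 350
B: 23·0 + 3·3 + 24·5 + 30·0 + 10·2 + 20·3 + 32·4 = 337
A: 23·5 + 3·1 + 24·3 + 30·5 + 10·3 + 20·0 + 32·2 = 434
C: 23·2 + 3·2 + 24·2 + 30·3 + 10·4 + 20·1 + 32·5 = 410
E: 23·4 + 3·0 + 24·4 + 30·1 + 10·5 + 20·5 + 32·0 = 368
D: 23·1 + 3·4 + 24·1 + 30·2 + 10·0 + 20·4 + 32·1 = 231
A has the highest Borda score (434).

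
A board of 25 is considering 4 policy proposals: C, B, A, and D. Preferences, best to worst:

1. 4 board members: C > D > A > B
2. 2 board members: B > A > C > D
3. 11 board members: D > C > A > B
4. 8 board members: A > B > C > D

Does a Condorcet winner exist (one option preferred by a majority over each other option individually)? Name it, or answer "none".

C

C vs B: 15–10 for C.
C vs A: 15–10 for C.
C vs D: 14–11 for C.
C beats every other option head-to-head.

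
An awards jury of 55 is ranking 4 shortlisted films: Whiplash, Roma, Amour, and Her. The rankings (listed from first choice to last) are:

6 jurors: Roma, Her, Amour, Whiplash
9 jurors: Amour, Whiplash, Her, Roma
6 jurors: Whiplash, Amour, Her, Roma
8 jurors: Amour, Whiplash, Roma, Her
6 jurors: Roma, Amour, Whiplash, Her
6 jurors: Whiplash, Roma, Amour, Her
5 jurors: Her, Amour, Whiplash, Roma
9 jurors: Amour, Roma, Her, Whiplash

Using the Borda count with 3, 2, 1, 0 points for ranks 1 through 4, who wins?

Whiplash: 6·0 + 9·2 + 6·3 + 8·2 + 6·1 + 6·3 + 5·1 + 9·0 = 81
Roma: 6·3 + 9·0 + 6·0 + 8·1 + 6·3 + 6·2 + 5·0 + 9·2 = 74
Amour: 6·1 + 9·3 + 6·2 + 8·3 + 6·2 + 6·1 + 5·2 + 9·3 = 124
Her: 6·2 + 9·1 + 6·1 + 8·0 + 6·0 + 6·0 + 5·3 + 9·1 = 51
Amour has the highest Borda score (124).

Amour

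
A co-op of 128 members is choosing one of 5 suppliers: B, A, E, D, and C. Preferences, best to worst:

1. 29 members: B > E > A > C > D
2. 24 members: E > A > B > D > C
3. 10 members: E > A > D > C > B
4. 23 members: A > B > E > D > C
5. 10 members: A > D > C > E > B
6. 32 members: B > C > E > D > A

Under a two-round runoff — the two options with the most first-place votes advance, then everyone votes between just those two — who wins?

Round 1 first-place votes: B 61, A 33, E 34, D 0, C 0.
B and E advance.
Runoff: B is preferred to E by 84 voters; E by 44.
B wins the runoff.

B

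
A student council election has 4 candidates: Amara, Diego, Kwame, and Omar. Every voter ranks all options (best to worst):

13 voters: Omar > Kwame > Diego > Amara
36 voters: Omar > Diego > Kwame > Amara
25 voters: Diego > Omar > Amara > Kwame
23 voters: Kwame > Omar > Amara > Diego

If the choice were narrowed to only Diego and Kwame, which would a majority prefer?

Voters preferring Diego to Kwame: 61; preferring Kwame to Diego: 36.
Diego wins the head-to-head.

Diego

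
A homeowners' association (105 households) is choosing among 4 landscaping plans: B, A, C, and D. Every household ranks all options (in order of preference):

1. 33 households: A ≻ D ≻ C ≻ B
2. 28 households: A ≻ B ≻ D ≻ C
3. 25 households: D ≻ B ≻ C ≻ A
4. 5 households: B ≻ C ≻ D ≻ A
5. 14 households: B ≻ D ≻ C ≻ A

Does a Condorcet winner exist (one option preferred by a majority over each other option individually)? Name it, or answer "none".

A

A vs B: 61–44 for A.
A vs C: 61–44 for A.
A vs D: 61–44 for A.
A beats every other option head-to-head.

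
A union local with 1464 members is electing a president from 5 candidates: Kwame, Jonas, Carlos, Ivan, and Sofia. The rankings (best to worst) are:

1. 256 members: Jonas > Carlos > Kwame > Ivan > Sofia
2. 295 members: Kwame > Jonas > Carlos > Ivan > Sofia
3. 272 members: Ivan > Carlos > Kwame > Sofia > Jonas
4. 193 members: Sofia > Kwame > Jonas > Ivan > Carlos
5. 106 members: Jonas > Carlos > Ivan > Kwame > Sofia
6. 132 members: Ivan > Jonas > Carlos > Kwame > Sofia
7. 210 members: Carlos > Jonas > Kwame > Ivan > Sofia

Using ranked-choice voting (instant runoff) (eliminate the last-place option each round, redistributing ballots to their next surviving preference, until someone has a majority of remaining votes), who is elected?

Round 1: Kwame 295, Jonas 362, Carlos 210, Ivan 404, Sofia 193. Eliminate Sofia.
Round 2: Kwame 488, Jonas 362, Carlos 210, Ivan 404. Eliminate Carlos.
Round 3: Kwame 488, Jonas 572, Ivan 404. Eliminate Ivan.
Round 4: Kwame 760, Jonas 704. Kwame has a majority.

Kwame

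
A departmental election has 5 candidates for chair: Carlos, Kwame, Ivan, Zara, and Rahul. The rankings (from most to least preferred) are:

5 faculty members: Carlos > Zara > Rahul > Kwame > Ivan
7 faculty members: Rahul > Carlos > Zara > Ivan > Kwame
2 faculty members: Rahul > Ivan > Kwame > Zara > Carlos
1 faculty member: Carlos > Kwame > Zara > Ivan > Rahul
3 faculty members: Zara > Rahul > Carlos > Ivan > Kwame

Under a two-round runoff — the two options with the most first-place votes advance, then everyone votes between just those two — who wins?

Round 1 first-place votes: Carlos 6, Kwame 0, Ivan 0, Zara 3, Rahul 9.
Rahul and Carlos advance.
Runoff: Rahul is preferred to Carlos by 12 voters; Carlos by 6.
Rahul wins the runoff.

Rahul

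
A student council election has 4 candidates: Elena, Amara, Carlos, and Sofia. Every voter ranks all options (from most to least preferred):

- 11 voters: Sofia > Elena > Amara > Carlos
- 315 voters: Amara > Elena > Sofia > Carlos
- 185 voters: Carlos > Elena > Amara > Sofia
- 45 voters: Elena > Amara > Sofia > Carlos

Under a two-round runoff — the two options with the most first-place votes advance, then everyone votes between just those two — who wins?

Round 1 first-place votes: Elena 45, Amara 315, Carlos 185, Sofia 11.
Amara and Carlos advance.
Runoff: Amara is preferred to Carlos by 371 voters; Carlos by 185.
Amara wins the runoff.

Amara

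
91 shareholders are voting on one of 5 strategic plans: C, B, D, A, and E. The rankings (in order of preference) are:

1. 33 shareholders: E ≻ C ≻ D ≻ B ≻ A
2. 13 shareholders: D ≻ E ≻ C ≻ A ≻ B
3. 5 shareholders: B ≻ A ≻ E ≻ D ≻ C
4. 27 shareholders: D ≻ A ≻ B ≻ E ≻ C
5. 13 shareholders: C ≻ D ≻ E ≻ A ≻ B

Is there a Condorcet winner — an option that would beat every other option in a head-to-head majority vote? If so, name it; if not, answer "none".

none

Checking pairwise contests:
E beats C 78–13.
C beats B 59–32.
C beats D 46–45.
C beats A 59–32.
D beats E 53–38.
Every option loses at least one head-to-head, so there is no Condorcet winner.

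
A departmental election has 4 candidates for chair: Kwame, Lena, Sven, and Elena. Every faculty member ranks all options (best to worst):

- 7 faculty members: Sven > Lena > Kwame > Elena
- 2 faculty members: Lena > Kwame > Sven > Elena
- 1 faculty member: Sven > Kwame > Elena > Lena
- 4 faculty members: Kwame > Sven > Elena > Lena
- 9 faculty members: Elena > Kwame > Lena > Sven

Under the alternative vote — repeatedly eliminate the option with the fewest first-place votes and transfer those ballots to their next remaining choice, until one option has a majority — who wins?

Sven

Round 1: Kwame 4, Lena 2, Sven 8, Elena 9. Eliminate Lena.
Round 2: Kwame 6, Sven 8, Elena 9. Eliminate Kwame.
Round 3: Sven 14, Elena 9. Sven has a majority.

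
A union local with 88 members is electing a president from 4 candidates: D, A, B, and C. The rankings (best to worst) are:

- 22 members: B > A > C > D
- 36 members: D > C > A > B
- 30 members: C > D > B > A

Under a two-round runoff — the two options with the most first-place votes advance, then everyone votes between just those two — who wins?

Round 1 first-place votes: D 36, A 0, B 22, C 30.
D and C advance.
Runoff: D is preferred to C by 36 voters; C by 52.
C wins the runoff.

C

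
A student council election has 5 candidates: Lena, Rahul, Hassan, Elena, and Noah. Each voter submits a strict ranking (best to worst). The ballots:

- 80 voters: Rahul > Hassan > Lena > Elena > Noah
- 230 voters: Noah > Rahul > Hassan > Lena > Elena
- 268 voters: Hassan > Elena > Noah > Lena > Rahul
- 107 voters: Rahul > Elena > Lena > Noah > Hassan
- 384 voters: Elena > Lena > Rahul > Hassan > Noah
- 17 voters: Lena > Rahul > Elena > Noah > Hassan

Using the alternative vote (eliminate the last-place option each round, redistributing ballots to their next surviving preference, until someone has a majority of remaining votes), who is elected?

Hassan

Round 1: Lena 17, Rahul 187, Hassan 268, Elena 384, Noah 230. Eliminate Lena.
Round 2: Rahul 204, Hassan 268, Elena 384, Noah 230. Eliminate Rahul.
Round 3: Hassan 348, Elena 508, Noah 230. Eliminate Noah.
Round 4: Hassan 578, Elena 508. Hassan has a majority.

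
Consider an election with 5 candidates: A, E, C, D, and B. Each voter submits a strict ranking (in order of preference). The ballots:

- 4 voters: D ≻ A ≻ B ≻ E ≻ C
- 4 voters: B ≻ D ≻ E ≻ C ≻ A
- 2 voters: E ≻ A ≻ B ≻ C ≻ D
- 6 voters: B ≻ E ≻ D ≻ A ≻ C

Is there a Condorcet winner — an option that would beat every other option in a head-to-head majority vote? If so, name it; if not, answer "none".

B vs A: 10–6 for B.
B vs E: 14–2 for B.
B vs C: 16–0 for B.
B vs D: 12–4 for B.
B beats every other option head-to-head.

B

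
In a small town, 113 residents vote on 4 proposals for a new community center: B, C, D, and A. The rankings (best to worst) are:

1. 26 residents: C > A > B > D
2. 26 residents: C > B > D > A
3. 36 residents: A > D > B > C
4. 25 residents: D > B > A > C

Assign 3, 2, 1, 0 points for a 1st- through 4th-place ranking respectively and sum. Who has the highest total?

B: 26·1 + 26·2 + 36·1 + 25·2 = 164
C: 26·3 + 26·3 + 36·0 + 25·0 = 156
D: 26·0 + 26·1 + 36·2 + 25·3 = 173
A: 26·2 + 26·0 + 36·3 + 25·1 = 185
A has the highest Borda score (185).

A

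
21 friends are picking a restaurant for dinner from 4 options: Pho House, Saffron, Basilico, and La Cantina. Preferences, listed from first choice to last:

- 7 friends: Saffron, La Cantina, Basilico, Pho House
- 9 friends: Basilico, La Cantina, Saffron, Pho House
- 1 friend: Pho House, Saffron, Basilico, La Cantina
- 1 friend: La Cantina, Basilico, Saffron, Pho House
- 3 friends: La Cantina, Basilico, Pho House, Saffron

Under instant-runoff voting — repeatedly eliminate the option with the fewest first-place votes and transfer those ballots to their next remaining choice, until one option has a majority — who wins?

Basilico

Round 1: Pho House 1, Saffron 7, Basilico 9, La Cantina 4. Eliminate Pho House.
Round 2: Saffron 8, Basilico 9, La Cantina 4. Eliminate La Cantina.
Round 3: Saffron 8, Basilico 13. Basilico has a majority.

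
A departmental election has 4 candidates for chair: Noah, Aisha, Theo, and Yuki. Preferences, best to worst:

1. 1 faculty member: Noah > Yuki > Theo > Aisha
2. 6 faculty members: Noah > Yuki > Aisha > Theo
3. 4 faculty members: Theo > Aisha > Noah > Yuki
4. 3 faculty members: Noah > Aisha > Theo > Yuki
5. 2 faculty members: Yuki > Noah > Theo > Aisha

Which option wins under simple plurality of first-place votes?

First-place votes: Noah 10, Aisha 0, Theo 4, Yuki 2.
Noah has the most first-place votes.

Noah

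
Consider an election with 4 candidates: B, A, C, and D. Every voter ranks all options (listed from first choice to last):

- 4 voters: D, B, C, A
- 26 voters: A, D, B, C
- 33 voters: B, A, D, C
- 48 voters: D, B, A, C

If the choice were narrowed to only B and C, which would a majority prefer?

Voters preferring B to C: 111; preferring C to B: 0.
B wins the head-to-head.

B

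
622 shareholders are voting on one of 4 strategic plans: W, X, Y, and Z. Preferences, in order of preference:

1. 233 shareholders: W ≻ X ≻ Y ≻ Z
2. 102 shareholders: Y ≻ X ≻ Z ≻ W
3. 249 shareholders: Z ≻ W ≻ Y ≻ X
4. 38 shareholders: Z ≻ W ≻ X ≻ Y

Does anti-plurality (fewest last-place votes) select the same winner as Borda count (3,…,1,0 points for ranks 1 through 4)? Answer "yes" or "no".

Anti-plurality — last-place votes: W 102, X 249, Y 38, Z 233. Winner: Y.
Borda — scores: W 1273, X 708, Y 788, Z 963. Winner: W.
The two methods disagree.

no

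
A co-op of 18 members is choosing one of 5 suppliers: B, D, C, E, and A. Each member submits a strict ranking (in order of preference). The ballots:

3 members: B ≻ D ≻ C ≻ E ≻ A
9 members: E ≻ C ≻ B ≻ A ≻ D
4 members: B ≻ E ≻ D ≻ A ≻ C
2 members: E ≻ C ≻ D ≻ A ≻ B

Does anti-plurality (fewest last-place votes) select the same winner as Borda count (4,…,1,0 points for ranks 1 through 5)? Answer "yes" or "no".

Anti-plurality — last-place votes: B 2, D 9, C 4, E 0, A 3. Winner: E.
Borda — scores: B 46, D 21, C 39, E 59, A 15. Winner: E.
The two methods agree.

yes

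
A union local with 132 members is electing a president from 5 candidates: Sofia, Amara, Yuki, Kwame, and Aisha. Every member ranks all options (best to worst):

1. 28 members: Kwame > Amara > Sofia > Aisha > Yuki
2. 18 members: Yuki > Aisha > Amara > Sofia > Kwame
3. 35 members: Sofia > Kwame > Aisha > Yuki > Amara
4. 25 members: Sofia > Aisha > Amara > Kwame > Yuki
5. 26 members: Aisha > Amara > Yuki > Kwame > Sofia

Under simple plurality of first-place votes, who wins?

First-place votes: Sofia 60, Amara 0, Yuki 18, Kwame 28, Aisha 26.
Sofia has the most first-place votes.

Sofia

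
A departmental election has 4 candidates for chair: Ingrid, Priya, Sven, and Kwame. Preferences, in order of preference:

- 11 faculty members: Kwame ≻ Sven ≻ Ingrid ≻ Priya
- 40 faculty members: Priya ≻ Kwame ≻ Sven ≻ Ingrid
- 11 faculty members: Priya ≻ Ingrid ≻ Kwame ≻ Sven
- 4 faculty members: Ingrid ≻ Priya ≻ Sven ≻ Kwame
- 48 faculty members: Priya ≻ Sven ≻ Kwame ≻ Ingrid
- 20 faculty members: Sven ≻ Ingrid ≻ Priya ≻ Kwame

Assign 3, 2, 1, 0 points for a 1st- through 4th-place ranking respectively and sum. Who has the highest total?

Ingrid: 11·1 + 40·0 + 11·2 + 4·3 + 48·0 + 20·2 = 85
Priya: 11·0 + 40·3 + 11·3 + 4·2 + 48·3 + 20·1 = 325
Sven: 11·2 + 40·1 + 11·0 + 4·1 + 48·2 + 20·3 = 222
Kwame: 11·3 + 40·2 + 11·1 + 4·0 + 48·1 + 20·0 = 172
Priya has the highest Borda score (325).

Priya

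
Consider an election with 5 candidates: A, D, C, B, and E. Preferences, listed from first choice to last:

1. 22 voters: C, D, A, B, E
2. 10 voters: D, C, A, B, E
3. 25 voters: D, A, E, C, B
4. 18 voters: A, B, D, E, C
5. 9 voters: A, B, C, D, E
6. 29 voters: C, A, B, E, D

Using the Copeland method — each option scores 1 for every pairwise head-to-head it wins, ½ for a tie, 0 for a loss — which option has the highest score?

C

A: beats B and E; loses to D and C → score 2.
D: beats A, B, and E; loses to C → score 3.
C: beats A, D, B, and E → score 4.
B: beats E; loses to A, D, and C → score 1.
E: loses to A, D, C, and B → score 0.
C has the best pairwise record.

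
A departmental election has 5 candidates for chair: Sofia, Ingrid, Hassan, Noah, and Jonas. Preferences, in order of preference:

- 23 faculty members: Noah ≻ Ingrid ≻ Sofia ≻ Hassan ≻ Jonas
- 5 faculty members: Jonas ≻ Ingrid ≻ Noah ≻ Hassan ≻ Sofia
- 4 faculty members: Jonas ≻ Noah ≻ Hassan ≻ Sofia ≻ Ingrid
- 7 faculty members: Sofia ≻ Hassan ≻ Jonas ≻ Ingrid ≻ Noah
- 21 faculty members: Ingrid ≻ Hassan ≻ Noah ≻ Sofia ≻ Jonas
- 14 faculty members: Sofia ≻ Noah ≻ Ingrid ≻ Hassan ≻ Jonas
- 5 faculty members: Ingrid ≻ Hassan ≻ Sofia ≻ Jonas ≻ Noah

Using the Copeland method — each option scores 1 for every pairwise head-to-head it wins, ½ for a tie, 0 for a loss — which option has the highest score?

Noah

Sofia: beats Hassan and Jonas; loses to Ingrid and Noah → score 2.
Ingrid: beats Sofia, Hassan, and Jonas; loses to Noah → score 3.
Hassan: beats Jonas; loses to Sofia, Ingrid, and Noah → score 1.
Noah: beats Sofia, Ingrid, Hassan, and Jonas → score 4.
Jonas: loses to Sofia, Ingrid, Hassan, and Noah → score 0.
Noah has the best pairwise record.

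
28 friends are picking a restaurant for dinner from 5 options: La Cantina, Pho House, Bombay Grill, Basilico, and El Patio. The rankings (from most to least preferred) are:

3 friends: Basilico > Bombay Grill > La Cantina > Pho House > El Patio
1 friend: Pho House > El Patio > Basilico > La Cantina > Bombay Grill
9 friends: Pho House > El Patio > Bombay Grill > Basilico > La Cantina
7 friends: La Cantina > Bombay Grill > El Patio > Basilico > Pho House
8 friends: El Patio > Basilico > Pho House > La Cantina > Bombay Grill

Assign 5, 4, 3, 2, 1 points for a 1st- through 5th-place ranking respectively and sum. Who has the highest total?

La Cantina: 3·3 + 1·2 + 9·1 + 7·5 + 8·2 = 71
Pho House: 3·2 + 1·5 + 9·5 + 7·1 + 8·3 = 87
Bombay Grill: 3·4 + 1·1 + 9·3 + 7·4 + 8·1 = 76
Basilico: 3·5 + 1·3 + 9·2 + 7·2 + 8·4 = 82
El Patio: 3·1 + 1·4 + 9·4 + 7·3 + 8·5 = 104
El Patio has the highest Borda score (104).

El Patio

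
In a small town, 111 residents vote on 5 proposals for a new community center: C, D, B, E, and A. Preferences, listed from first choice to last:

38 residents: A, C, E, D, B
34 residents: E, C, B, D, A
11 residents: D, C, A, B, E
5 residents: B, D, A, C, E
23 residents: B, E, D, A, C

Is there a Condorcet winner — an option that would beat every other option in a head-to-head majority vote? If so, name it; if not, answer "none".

E vs C: 57–54 for E.
E vs D: 95–16 for E.
E vs B: 72–39 for E.
E vs A: 57–54 for E.
E beats every other option head-to-head.

E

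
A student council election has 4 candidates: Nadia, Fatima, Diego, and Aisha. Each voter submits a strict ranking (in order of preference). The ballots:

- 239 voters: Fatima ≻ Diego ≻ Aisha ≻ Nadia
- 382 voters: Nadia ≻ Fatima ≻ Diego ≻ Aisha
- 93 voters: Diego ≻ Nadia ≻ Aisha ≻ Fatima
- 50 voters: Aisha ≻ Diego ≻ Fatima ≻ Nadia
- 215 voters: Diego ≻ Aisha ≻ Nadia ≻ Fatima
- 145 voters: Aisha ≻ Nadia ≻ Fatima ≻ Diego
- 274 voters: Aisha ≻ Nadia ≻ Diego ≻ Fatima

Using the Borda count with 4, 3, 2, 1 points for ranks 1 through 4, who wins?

Nadia: 239·1 + 382·4 + 93·3 + 50·1 + 215·2 + 145·3 + 274·3 = 3783
Fatima: 239·4 + 382·3 + 93·1 + 50·2 + 215·1 + 145·2 + 274·1 = 3074
Diego: 239·3 + 382·2 + 93·4 + 50·3 + 215·4 + 145·1 + 274·2 = 3556
Aisha: 239·2 + 382·1 + 93·2 + 50·4 + 215·3 + 145·4 + 274·4 = 3567
Nadia has the highest Borda score (3783).

Nadia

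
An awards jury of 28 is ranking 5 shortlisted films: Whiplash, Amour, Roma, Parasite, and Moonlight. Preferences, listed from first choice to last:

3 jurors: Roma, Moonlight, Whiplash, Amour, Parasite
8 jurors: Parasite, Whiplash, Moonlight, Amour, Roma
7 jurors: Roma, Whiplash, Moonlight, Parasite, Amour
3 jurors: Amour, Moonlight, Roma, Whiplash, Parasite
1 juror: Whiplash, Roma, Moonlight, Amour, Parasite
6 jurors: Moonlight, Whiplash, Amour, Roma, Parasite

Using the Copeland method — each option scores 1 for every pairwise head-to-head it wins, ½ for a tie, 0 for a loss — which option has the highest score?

Whiplash: beats Amour, Roma, Parasite, and Moonlight → score 4.
Amour: beats Roma; loses to Whiplash, Parasite, and Moonlight → score 1.
Roma: beats Parasite; loses to Whiplash, Amour, and Moonlight → score 1.
Parasite: beats Amour; loses to Whiplash, Roma, and Moonlight → score 1.
Moonlight: beats Amour, Roma, and Parasite; loses to Whiplash → score 3.
Whiplash has the best pairwise record.

Whiplash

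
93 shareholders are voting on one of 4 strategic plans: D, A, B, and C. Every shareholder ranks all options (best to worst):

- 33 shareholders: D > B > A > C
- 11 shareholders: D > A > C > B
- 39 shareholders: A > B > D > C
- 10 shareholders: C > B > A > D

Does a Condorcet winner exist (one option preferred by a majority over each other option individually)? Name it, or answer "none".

A vs D: 49–44 for A.
A vs B: 50–43 for A.
A vs C: 83–10 for A.
A beats every other option head-to-head.

A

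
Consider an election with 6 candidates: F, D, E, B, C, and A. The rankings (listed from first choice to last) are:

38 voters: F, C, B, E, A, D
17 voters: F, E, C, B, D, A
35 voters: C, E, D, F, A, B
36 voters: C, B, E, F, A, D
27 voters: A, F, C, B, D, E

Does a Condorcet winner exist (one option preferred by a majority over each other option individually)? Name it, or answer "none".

F

F vs D: 118–35 for F.
F vs E: 82–71 for F.
F vs B: 117–36 for F.
F vs C: 82–71 for F.
F vs A: 126–27 for F.
F beats every other option head-to-head.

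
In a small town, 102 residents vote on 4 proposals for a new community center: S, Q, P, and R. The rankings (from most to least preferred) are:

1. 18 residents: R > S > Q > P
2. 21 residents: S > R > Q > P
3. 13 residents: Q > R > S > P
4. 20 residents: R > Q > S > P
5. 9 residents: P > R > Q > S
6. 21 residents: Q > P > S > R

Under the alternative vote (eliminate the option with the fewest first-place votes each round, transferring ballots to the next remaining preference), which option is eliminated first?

P

Round 1: S 21, Q 34, P 9, R 38. Eliminate P.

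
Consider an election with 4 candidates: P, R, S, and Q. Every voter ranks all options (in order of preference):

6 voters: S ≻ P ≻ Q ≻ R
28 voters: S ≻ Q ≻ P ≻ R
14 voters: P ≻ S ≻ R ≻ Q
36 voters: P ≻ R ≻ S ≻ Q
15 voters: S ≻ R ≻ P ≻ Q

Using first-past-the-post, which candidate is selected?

P

First-place votes: P 50, R 0, S 49, Q 0.
P has the most first-place votes.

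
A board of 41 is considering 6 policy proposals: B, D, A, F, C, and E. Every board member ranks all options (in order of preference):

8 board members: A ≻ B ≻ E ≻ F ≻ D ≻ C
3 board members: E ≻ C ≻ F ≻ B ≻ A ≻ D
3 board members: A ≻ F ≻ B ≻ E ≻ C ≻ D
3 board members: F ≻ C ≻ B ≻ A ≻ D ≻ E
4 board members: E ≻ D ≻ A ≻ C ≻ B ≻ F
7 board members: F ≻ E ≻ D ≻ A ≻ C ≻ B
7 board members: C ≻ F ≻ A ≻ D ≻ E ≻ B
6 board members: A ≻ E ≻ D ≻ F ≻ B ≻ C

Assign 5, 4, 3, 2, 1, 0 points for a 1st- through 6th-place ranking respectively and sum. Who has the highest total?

A

B: 8·4 + 3·2 + 3·3 + 3·3 + 4·1 + 7·0 + 7·0 + 6·1 = 66
D: 8·1 + 3·0 + 3·0 + 3·1 + 4·4 + 7·3 + 7·2 + 6·3 = 80
A: 8·5 + 3·1 + 3·5 + 3·2 + 4·3 + 7·2 + 7·3 + 6·5 = 141
F: 8·2 + 3·3 + 3·4 + 3·5 + 4·0 + 7·5 + 7·4 + 6·2 = 127
C: 8·0 + 3·4 + 3·1 + 3·4 + 4·2 + 7·1 + 7·5 + 6·0 = 77
E: 8·3 + 3·5 + 3·2 + 3·0 + 4·5 + 7·4 + 7·1 + 6·4 = 124
A has the highest Borda score (141).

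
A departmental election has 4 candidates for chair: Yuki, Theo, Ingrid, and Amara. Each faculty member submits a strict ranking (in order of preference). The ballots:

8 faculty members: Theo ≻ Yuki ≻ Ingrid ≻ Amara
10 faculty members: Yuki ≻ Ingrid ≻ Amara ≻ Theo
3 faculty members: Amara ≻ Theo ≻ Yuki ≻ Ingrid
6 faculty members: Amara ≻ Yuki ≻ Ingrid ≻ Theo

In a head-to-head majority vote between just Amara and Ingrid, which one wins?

Voters preferring Amara to Ingrid: 9; preferring Ingrid to Amara: 18.
Ingrid wins the head-to-head.

Ingrid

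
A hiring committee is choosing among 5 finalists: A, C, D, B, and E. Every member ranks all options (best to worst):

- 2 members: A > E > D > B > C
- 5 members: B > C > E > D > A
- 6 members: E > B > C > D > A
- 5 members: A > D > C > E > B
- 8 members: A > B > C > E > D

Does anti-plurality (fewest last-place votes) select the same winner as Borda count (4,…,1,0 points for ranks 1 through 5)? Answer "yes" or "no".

no

Anti-plurality — last-place votes: A 11, C 2, D 8, B 5, E 0. Winner: E.
Borda — scores: A 60, C 53, D 30, B 64, E 53. Winner: B.
The two methods disagree.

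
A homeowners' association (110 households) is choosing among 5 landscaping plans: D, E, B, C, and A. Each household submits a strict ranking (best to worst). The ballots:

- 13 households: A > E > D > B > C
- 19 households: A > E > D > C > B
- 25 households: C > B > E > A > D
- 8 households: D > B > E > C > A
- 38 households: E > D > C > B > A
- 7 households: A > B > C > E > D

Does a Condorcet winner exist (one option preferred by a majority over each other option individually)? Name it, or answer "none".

E vs D: 102–8 for E.
E vs B: 70–40 for E.
E vs C: 78–32 for E.
E vs A: 71–39 for E.
E beats every other option head-to-head.

E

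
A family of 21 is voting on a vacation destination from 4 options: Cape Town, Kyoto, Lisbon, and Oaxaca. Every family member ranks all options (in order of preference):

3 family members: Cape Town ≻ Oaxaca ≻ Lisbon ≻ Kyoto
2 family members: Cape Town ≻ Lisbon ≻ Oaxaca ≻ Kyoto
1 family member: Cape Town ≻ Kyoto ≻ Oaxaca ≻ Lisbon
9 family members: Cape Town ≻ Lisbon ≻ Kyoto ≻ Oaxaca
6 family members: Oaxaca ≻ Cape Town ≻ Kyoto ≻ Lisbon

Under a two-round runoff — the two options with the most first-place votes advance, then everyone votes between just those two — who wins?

Round 1 first-place votes: Cape Town 15, Kyoto 0, Lisbon 0, Oaxaca 6.
Cape Town and Oaxaca advance.
Runoff: Cape Town is preferred to Oaxaca by 15 voters; Oaxaca by 6.
Cape Town wins the runoff.

Cape Town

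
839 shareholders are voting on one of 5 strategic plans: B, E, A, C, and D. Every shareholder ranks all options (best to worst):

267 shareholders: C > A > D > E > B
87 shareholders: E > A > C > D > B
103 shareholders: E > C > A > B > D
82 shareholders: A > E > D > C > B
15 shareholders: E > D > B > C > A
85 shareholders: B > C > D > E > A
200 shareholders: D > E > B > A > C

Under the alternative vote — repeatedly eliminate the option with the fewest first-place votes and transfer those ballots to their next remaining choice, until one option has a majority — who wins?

Round 1: B 85, E 205, A 82, C 267, D 200. Eliminate A.
Round 2: B 85, E 287, C 267, D 200. Eliminate B.
Round 3: E 287, C 352, D 200. Eliminate D.
Round 4: E 487, C 352. E has a majority.

E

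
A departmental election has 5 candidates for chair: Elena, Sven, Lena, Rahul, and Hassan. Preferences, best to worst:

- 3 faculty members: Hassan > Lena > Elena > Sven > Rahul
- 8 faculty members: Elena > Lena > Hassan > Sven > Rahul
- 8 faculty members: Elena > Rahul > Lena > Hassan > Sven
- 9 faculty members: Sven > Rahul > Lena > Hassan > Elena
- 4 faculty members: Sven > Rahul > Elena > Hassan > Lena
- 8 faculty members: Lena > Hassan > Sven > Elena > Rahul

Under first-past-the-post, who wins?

Elena

First-place votes: Elena 16, Sven 13, Lena 8, Rahul 0, Hassan 3.
Elena has the most first-place votes.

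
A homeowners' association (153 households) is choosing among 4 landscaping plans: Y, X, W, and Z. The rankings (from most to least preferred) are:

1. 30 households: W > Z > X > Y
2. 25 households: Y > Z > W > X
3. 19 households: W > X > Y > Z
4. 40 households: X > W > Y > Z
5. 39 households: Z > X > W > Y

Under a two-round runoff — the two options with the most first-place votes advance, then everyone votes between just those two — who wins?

Round 1 first-place votes: Y 25, X 40, W 49, Z 39.
W and X advance.
Runoff: W is preferred to X by 74 voters; X by 79.
X wins the runoff.

X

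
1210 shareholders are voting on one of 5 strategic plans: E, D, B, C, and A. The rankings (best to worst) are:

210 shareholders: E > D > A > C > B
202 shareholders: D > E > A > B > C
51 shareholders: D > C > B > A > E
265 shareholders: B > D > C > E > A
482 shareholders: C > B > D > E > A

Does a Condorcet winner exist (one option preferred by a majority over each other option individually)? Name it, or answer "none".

Checking pairwise contests:
D beats E 1000–210.
B beats D 747–463.
C beats B 743–467.
D beats C 728–482.
E beats A 1159–51.
Every option loses at least one head-to-head, so there is no Condorcet winner.

none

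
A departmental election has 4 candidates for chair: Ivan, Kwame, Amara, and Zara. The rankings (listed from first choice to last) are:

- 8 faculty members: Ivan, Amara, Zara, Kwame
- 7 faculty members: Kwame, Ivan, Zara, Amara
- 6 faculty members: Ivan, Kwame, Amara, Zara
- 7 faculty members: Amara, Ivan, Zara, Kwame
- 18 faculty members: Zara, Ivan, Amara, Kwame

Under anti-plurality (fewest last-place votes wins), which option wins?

Ivan

Last-place votes: Ivan 0, Kwame 33, Amara 7, Zara 6.
Ivan is ranked last by the fewest voters, so Ivan wins.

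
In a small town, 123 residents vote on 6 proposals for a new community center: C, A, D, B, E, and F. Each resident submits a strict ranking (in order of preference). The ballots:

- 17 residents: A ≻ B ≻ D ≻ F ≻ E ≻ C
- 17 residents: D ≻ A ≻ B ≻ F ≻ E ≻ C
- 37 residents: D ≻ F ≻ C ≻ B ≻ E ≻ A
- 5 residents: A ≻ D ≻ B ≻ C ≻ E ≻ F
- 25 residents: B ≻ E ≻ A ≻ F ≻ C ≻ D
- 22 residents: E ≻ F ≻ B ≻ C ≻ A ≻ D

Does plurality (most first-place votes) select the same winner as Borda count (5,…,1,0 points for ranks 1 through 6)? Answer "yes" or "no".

no

Plurality — first-place votes: C 0, A 22, D 54, B 25, E 22, F 0. Winner: D.
Borda — scores: C 190, A 275, D 341, B 399, E 286, F 354. Winner: B.
The two methods disagree.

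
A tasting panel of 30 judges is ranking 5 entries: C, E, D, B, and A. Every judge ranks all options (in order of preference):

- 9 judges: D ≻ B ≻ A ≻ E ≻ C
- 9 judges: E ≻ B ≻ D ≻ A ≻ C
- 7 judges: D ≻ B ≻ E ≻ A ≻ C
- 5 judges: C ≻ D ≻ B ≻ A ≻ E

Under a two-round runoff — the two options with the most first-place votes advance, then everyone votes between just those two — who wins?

D

Round 1 first-place votes: C 5, E 9, D 16, B 0, A 0.
D and E advance.
Runoff: D is preferred to E by 21 voters; E by 9.
D wins the runoff.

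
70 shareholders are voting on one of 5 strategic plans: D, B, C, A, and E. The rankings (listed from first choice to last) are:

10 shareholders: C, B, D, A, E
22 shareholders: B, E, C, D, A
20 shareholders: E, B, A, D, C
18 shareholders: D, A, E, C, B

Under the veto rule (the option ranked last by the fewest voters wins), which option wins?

D

Last-place votes: D 0, B 18, C 20, A 22, E 10.
D is ranked last by the fewest voters, so D wins.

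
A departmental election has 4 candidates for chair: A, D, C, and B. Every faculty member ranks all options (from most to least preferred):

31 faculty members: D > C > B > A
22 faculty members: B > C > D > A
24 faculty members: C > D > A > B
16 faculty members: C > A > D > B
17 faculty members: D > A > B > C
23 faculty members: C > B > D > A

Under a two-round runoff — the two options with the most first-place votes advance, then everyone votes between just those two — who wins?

Round 1 first-place votes: A 0, D 48, C 63, B 22.
C and D advance.
Runoff: C is preferred to D by 85 voters; D by 48.
C wins the runoff.

C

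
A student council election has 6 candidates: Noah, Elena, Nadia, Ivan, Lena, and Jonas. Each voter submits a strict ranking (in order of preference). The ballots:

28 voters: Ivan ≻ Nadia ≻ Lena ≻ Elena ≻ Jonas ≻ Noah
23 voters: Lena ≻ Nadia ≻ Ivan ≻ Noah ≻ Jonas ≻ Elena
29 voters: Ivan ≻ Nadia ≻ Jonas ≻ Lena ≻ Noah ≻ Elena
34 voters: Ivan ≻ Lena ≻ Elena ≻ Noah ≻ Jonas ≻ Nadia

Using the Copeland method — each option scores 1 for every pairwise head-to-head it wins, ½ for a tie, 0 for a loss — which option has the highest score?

Ivan

Noah: ties Jonas; loses to Elena, Nadia, Ivan, and Lena → score 0.5.
Elena: beats Noah and Jonas; loses to Nadia, Ivan, and Lena → score 2.
Nadia: beats Noah, Elena, and Jonas; ties Lena; loses to Ivan → score 3.5.
Ivan: beats Noah, Elena, Nadia, Lena, and Jonas → score 5.
Lena: beats Noah, Elena, and Jonas; ties Nadia; loses to Ivan → score 3.5.
Jonas: ties Noah; loses to Elena, Nadia, Ivan, and Lena → score 0.5.
Ivan has the best pairwise record.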